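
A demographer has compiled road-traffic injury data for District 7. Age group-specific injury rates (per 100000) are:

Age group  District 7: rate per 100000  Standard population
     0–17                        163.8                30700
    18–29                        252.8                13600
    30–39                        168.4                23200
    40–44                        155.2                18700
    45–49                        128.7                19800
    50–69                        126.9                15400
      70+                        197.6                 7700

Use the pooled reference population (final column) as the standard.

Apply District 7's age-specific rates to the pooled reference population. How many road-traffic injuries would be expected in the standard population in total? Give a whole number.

Expected road-traffic injuries = Σ (standard pop × age-specific rate ÷ 100000)
= 30700×163.8/100000 + 13600×252.8/100000 + 23200×168.4/100000 + 18700×155.2/100000 + 19800×128.7/100000 + 15400×126.9/100000 + 7700×197.6/100000
= 50.29 + 34.38 + 39.07 + 29.02 + 25.48 + 19.54 + 15.22 = 213.00.

213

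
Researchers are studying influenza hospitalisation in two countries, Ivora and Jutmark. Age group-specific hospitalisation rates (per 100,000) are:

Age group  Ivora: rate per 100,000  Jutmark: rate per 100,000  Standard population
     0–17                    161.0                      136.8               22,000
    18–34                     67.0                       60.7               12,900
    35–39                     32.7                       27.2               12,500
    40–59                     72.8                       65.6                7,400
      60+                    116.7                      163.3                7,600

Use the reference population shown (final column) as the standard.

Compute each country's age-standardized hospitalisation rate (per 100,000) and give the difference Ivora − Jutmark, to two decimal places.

6.11

Standard total = 62,400; weights = 0.3526, 0.2067, 0.2003, 0.1186, 0.1218.
Ivora: 0.3526×161.0 + 0.2067×67.0 + 0.2003×32.7 + 0.1186×72.8 + 0.1218×116.7 = 100.0111 per 100,000.
Jutmark: 0.3526×136.8 + 0.2067×60.7 + 0.2003×27.2 + 0.1186×65.6 + 0.1218×163.3 = 93.8966 per 100,000.
Difference = 100.0111 − 93.8966 = 6.1144.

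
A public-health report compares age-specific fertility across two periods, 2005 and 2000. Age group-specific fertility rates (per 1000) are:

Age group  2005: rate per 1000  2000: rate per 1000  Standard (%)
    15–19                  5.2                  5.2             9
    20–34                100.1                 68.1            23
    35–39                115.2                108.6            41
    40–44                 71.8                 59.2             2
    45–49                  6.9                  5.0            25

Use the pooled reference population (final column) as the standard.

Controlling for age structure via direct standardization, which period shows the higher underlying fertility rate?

Standard weights: 0.09, 0.23, 0.41, 0.02, 0.25.
2005: 0.0900×5.2 + 0.2300×100.1 + 0.4100×115.2 + 0.0200×71.8 + 0.2500×6.9 = 73.8840 per 1000.
2000: 0.0900×5.2 + 0.2300×68.1 + 0.4100×108.6 + 0.0200×59.2 + 0.2500×5.0 = 63.0910 per 1000.

2005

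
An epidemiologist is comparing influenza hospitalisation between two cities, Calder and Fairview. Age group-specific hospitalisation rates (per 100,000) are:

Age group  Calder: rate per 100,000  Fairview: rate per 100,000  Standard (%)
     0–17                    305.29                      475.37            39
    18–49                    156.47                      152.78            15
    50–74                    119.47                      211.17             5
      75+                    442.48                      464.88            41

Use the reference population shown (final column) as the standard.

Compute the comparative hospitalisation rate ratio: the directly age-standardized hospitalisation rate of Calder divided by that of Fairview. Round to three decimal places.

0.806

Standard weights: 0.39, 0.15, 0.05, 0.41.
Calder: 0.3900×305.29 + 0.1500×156.47 + 0.0500×119.47 + 0.4100×442.48 = 329.9239 per 100,000.
Fairview: 0.3900×475.37 + 0.1500×152.78 + 0.0500×211.17 + 0.4100×464.88 = 409.4706 per 100,000.
Ratio = 329.9239 ÷ 409.4706 = 0.80573.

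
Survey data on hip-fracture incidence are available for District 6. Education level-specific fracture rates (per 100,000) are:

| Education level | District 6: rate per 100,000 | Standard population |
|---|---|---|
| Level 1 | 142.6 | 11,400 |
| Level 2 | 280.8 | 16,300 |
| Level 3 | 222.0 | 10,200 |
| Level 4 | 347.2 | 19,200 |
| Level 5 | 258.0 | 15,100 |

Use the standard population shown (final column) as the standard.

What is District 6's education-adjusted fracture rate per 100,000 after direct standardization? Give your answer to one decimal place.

263.6

Standard total = 72,200; weights = 0.1579, 0.2258, 0.1413, 0.2659, 0.2091.
Standardized rate: 0.1579×142.6 + 0.2258×280.8 + 0.1413×222.0 + 0.2659×347.2 + 0.2091×258.0 = 263.5612 per 100,000.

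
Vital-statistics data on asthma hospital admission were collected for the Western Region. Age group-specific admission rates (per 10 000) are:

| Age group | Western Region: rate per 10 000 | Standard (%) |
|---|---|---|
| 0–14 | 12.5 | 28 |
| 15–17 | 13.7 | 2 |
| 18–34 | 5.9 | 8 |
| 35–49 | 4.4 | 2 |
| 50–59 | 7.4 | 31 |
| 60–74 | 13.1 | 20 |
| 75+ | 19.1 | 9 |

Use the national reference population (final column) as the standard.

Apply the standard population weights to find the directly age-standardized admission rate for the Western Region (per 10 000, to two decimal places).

10.97

Standard weights: 0.28, 0.02, 0.08, 0.02, 0.31, 0.20, 0.09.
Standardized rate: 0.2800×12.5 + 0.0200×13.7 + 0.0800×5.9 + 0.0200×4.4 + 0.3100×7.4 + 0.2000×13.1 + 0.0900×19.1 = 10.9670 per 10 000.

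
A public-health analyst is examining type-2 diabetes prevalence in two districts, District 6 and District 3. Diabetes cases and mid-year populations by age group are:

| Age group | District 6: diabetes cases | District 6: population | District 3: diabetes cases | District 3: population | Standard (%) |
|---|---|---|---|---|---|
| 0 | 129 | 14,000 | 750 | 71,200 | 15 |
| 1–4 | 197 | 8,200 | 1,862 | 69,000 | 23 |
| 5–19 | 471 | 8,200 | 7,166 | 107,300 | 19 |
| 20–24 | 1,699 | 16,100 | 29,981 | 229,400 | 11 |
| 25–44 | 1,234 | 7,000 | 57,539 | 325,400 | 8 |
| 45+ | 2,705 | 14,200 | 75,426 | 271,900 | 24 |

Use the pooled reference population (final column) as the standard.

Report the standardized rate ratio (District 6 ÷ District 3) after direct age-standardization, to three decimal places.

0.772

Age-specific rates per 1,000 for District 6: 9.214, 24.024, 57.439, 105.528, 176.286, 190.493.
For District 3: 10.534, 26.986, 66.785, 130.693, 176.825, 277.403.
Standard weights: 0.15, 0.23, 0.19, 0.11, 0.08, 0.24.
District 6: 0.1500×9.214 + 0.2300×24.024 + 0.1900×57.439 + 0.1100×105.528 + 0.0800×176.286 + 0.2400×190.493 = 89.2504 per 1,000.
District 3: 0.1500×10.534 + 0.2300×26.986 + 0.1900×66.785 + 0.1100×130.693 + 0.0800×176.825 + 0.2400×277.403 = 115.5749 per 1,000.
Ratio = 89.2504 ÷ 115.5749 = 0.77223.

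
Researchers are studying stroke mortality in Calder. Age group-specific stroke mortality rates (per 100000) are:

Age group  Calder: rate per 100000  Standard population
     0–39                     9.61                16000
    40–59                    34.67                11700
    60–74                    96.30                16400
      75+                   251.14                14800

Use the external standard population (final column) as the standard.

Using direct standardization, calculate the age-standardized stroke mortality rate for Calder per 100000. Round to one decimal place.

Standard total = 58900; weights = 0.2716, 0.1986, 0.2784, 0.2513.
Standardized rate: 0.2716×9.61 + 0.1986×34.67 + 0.2784×96.30 + 0.2513×251.14 = 99.4158 per 100000.

99.4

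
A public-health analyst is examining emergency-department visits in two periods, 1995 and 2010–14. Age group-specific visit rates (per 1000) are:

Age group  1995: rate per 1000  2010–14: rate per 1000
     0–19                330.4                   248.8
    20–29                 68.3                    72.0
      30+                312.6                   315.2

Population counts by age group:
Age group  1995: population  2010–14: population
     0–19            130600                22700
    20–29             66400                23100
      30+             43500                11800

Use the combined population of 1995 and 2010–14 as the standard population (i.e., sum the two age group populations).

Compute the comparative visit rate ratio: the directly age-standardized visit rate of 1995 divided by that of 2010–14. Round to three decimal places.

1.194

Combined standard total = 298100; weights = 0.5143, 0.3002, 0.1855.
1995: 0.5143×330.4 + 0.3002×68.3 + 0.1855×312.6 = 248.4064 per 1000.
2010–14: 0.5143×248.8 + 0.3002×72.0 + 0.1855×315.2 = 208.0362 per 1000.
Ratio = 248.4064 ÷ 208.0362 = 1.19405.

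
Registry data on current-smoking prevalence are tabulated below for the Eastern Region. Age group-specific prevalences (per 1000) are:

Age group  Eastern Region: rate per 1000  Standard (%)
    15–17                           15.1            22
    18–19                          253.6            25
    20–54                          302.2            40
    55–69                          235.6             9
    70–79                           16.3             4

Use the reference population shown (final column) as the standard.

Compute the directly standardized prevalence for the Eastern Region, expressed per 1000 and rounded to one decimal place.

209.5

Standard weights: 0.22, 0.25, 0.40, 0.09, 0.04.
Standardized rate: 0.2200×15.1 + 0.2500×253.6 + 0.4000×302.2 + 0.0900×235.6 + 0.0400×16.3 = 209.4580 per 1000.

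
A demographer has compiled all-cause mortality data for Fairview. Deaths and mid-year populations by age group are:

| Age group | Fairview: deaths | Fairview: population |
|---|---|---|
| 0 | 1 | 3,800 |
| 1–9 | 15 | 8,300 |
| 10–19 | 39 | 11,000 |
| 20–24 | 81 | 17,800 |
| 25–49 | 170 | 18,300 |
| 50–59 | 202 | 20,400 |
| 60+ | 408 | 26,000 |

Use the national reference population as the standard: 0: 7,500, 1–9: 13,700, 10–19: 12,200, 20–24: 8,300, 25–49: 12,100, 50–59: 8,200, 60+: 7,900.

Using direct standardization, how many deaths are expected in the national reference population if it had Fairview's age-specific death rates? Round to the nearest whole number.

425

Age-specific rates per 1,000 for Fairview: 0.263, 1.807, 3.545, 4.551, 9.290, 9.902, 15.692.
Expected deaths = Σ (standard pop × age-specific rate ÷ 1,000)
= 7,500×0.263/1,000 + 13,700×1.807/1,000 + 12,200×3.545/1,000 + 8,300×4.551/1,000 + 12,100×9.290/1,000 + 8,200×9.902/1,000 + 7,900×15.692/1,000
= 1.97 + 24.76 + 43.25 + 37.77 + 112.40 + 81.20 + 123.97 = 425.33.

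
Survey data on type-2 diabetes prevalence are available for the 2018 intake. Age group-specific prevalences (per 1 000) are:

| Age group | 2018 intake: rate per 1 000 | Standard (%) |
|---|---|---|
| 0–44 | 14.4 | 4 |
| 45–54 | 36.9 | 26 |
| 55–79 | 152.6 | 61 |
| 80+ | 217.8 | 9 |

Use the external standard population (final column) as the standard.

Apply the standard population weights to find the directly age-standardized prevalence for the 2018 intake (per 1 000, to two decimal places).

Standard weights: 0.04, 0.26, 0.61, 0.09.
Standardized rate: 0.0400×14.4 + 0.2600×36.9 + 0.6100×152.6 + 0.0900×217.8 = 122.8580 per 1 000.

122.86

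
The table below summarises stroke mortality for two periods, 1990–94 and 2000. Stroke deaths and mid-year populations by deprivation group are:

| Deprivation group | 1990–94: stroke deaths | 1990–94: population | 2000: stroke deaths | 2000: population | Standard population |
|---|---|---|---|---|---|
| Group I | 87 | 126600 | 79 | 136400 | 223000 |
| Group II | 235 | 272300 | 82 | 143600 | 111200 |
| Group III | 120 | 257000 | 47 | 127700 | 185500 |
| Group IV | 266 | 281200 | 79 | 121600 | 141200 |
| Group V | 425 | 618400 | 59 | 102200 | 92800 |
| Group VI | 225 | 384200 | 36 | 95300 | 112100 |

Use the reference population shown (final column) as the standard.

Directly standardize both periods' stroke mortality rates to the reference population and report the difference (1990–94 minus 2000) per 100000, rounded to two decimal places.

17.35

Deprivation-specific rates per 100000 for 1990–94: 68.72, 86.30, 46.69, 94.59, 68.73, 58.56.
For 2000: 57.92, 57.10, 36.81, 64.97, 57.73, 37.78.
Standard total = 865800; weights = 0.2576, 0.1284, 0.2143, 0.1631, 0.1072, 0.1295.
1990–94: 0.2576×68.72 + 0.1284×86.30 + 0.2143×46.69 + 0.1631×94.59 + 0.1072×68.73 + 0.1295×58.56 = 69.1642 per 100000.
2000: 0.2576×57.92 + 0.1284×57.10 + 0.2143×36.81 + 0.1631×64.97 + 0.1072×57.73 + 0.1295×37.78 = 51.8113 per 100000.
Difference = 69.1642 − 51.8113 = 17.3529.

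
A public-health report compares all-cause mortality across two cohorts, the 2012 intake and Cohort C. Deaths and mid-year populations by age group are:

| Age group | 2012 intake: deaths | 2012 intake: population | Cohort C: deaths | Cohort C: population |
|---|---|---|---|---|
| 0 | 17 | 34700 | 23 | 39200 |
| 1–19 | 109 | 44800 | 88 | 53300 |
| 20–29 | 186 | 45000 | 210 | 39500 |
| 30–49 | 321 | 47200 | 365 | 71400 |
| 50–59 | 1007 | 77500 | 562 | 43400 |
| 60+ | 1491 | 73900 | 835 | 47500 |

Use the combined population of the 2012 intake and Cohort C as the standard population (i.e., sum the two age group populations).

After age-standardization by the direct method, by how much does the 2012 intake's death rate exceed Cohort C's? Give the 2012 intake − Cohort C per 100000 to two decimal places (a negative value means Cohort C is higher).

Age-specific rates per 100000 for the 2012 intake: 48.99, 243.30, 413.33, 680.08, 1299.35, 2017.59.
For Cohort C: 58.67, 165.10, 531.65, 511.20, 1294.93, 1757.89.
Combined standard total = 617400; weights = 0.1197, 0.1589, 0.1369, 0.1921, 0.1958, 0.1966.
The 2012 intake: 0.1197×48.99 + 0.1589×243.30 + 0.1369×413.33 + 0.1921×680.08 + 0.1958×1299.35 + 0.1966×2017.59 = 882.8974 per 100000.
Cohort C: 0.1197×58.67 + 0.1589×165.10 + 0.1369×531.65 + 0.1921×511.20 + 0.1958×1294.93 + 0.1966×1757.89 = 803.4517 per 100000.
Difference = 882.8974 − 803.4517 = 79.4457.

79.45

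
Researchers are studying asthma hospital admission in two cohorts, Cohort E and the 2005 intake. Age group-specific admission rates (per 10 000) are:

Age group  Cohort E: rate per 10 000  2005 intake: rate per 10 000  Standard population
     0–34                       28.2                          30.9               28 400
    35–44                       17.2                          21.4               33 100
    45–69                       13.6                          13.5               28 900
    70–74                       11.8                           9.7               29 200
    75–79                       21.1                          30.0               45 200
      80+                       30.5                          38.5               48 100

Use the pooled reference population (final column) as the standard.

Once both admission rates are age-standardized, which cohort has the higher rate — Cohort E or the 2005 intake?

Standard total = 212 900; weights = 0.1334, 0.1555, 0.1357, 0.1372, 0.2123, 0.2259.
Cohort E: 0.1334×28.2 + 0.1555×17.2 + 0.1357×13.6 + 0.1372×11.8 + 0.2123×21.1 + 0.2259×30.5 = 21.2709 per 10 000.
The 2005 intake: 0.1334×30.9 + 0.1555×21.4 + 0.1357×13.5 + 0.1372×9.7 + 0.2123×30.0 + 0.2259×38.5 = 25.6794 per 10 000.

2005 intake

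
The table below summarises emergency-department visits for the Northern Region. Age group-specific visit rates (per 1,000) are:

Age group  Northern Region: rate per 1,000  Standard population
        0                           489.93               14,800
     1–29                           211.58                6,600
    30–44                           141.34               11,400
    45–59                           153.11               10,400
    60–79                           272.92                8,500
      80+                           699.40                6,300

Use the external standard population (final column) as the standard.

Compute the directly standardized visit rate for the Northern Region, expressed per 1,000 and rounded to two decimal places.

Standard total = 58,000; weights = 0.2552, 0.1138, 0.1966, 0.1793, 0.1466, 0.1086.
Standardized rate: 0.2552×489.93 + 0.1138×211.58 + 0.1966×141.34 + 0.1793×153.11 + 0.1466×272.92 + 0.1086×699.40 = 320.2940 per 1,000.

320.29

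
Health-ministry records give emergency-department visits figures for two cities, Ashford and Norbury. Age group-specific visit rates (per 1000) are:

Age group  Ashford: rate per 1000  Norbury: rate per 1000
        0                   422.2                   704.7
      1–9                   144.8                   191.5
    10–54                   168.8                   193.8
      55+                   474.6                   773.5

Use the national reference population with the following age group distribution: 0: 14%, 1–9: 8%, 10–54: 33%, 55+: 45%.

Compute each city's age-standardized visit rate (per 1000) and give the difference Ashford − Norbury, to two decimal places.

-186.04

Standard weights: 0.14, 0.08, 0.33, 0.45.
Ashford: 0.1400×422.2 + 0.0800×144.8 + 0.3300×168.8 + 0.4500×474.6 = 339.9660 per 1000.
Norbury: 0.1400×704.7 + 0.0800×191.5 + 0.3300×193.8 + 0.4500×773.5 = 526.0070 per 1000.
Difference = 339.9660 − 526.0070 = -186.0410.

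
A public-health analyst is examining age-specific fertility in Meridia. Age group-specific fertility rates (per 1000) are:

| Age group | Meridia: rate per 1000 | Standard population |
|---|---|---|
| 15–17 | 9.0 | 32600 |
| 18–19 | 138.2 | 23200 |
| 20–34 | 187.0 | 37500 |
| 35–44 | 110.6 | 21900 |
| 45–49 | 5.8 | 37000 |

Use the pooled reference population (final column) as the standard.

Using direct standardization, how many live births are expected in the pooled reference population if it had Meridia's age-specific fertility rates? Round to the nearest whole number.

Expected live births = Σ (standard pop × age-specific rate ÷ 1000)
= 32600×9.0/1000 + 23200×138.2/1000 + 37500×187.0/1000 + 21900×110.6/1000 + 37000×5.8/1000
= 293.40 + 3206.24 + 7012.50 + 2422.14 + 214.60 = 13148.88.

13149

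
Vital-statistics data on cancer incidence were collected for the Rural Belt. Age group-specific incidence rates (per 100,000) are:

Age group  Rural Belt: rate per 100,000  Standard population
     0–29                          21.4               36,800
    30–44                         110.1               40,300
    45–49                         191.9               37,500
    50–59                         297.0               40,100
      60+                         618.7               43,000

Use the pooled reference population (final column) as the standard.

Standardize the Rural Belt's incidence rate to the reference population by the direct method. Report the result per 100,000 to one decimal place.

Standard total = 197,700; weights = 0.1861, 0.2038, 0.1897, 0.2028, 0.2175.
Standardized rate: 0.1861×21.4 + 0.2038×110.1 + 0.1897×191.9 + 0.2028×297.0 + 0.2175×618.7 = 257.6358 per 100,000.

257.6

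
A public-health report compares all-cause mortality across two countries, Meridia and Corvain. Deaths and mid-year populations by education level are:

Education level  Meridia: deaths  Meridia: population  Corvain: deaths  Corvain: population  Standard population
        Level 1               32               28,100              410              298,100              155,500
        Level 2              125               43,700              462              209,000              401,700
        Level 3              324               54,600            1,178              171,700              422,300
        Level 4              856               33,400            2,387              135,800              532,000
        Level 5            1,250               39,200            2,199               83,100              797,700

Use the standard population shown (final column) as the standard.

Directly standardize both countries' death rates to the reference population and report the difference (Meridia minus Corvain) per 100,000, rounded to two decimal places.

Education-specific rates per 100,000 for Meridia: 113.88, 286.04, 593.41, 2562.87, 3188.78.
For Corvain: 137.54, 221.05, 686.08, 1757.73, 2646.21.
Standard total = 2,309,200; weights = 0.0673, 0.1740, 0.1829, 0.2304, 0.3454.
Meridia: 0.0673×113.88 + 0.1740×286.04 + 0.1829×593.41 + 0.2304×2562.87 + 0.3454×3188.78 = 1857.9343 per 100,000.
Corvain: 0.0673×137.54 + 0.1740×221.05 + 0.1829×686.08 + 0.2304×1757.73 + 0.3454×2646.21 = 1492.2529 per 100,000.
Difference = 1857.9343 − 1492.2529 = 365.6814.

365.68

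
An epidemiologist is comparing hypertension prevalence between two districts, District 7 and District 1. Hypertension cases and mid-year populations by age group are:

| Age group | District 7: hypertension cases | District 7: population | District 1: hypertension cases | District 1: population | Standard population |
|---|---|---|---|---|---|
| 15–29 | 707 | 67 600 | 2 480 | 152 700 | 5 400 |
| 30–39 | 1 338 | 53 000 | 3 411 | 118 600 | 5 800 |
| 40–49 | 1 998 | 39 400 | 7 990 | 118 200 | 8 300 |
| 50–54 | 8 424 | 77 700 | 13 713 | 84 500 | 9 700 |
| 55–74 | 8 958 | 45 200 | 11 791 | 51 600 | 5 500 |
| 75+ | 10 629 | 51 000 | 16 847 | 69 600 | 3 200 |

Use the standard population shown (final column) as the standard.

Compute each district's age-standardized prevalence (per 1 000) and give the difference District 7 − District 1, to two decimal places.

Age-specific rates per 1 000 for District 7: 10.459, 25.245, 50.711, 108.417, 198.186, 208.412.
For District 1: 16.241, 28.761, 67.597, 162.284, 228.508, 242.055.
Standard total = 37 900; weights = 0.1425, 0.1530, 0.2190, 0.2559, 0.1451, 0.0844.
District 7: 0.1425×10.459 + 0.1530×25.245 + 0.2190×50.711 + 0.2559×108.417 + 0.1451×198.186 + 0.0844×208.412 = 90.5642 per 1 000.
District 1: 0.1425×16.241 + 0.1530×28.761 + 0.2190×67.597 + 0.2559×162.284 + 0.1451×228.508 + 0.0844×242.055 = 116.6515 per 1 000.
Difference = 90.5642 − 116.6515 = -26.0873.

-26.09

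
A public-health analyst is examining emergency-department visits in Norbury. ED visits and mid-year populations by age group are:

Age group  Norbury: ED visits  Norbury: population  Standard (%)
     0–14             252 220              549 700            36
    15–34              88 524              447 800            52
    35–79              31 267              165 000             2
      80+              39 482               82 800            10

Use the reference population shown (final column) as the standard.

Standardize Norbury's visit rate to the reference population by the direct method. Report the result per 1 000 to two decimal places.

Age-specific rates per 1 000 for Norbury: 458.832, 197.686, 189.497, 476.836.
Standard weights: 0.36, 0.52, 0.02, 0.10.
Standardized rate: 0.3600×458.832 + 0.5200×197.686 + 0.0200×189.497 + 0.1000×476.836 = 319.4500 per 1 000.

319.45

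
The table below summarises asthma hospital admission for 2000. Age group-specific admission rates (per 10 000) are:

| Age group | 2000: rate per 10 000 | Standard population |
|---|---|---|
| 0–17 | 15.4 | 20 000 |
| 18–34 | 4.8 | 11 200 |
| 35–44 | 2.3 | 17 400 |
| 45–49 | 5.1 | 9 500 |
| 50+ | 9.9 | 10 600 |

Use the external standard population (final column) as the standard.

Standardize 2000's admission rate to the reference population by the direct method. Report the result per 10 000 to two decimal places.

8.08

Standard total = 68 700; weights = 0.2911, 0.1630, 0.2533, 0.1383, 0.1543.
Standardized rate: 0.2911×15.4 + 0.1630×4.8 + 0.2533×2.3 + 0.1383×5.1 + 0.1543×9.9 = 8.0811 per 10 000.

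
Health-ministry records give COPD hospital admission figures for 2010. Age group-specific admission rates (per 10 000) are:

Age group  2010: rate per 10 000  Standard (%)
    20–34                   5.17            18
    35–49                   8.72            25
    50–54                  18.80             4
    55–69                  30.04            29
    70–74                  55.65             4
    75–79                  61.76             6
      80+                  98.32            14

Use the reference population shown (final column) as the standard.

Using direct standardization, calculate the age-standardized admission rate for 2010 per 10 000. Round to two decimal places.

Standard weights: 0.18, 0.25, 0.04, 0.29, 0.04, 0.06, 0.14.
Standardized rate: 0.1800×5.17 + 0.2500×8.72 + 0.0400×18.80 + 0.2900×30.04 + 0.0400×55.65 + 0.0600×61.76 + 0.1400×98.32 = 32.2706 per 10 000.

32.27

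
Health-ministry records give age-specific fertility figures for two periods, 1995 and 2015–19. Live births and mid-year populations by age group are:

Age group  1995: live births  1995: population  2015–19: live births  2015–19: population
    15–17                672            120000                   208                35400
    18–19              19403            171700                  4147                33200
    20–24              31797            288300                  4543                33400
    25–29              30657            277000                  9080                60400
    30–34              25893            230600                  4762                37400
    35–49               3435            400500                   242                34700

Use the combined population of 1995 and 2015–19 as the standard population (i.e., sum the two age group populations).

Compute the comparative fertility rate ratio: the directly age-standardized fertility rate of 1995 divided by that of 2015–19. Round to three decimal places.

0.826

Age-specific rates per 1000 for 1995: 5.600, 113.005, 110.291, 110.675, 112.285, 8.577.
For 2015–19: 5.876, 124.910, 136.018, 150.331, 127.326, 6.974.
Combined standard total = 1722600; weights = 0.0902, 0.1189, 0.1868, 0.1959, 0.1556, 0.2526.
1995: 0.0902×5.600 + 0.1189×113.005 + 0.1868×110.291 + 0.1959×110.675 + 0.1556×112.285 + 0.2526×8.577 = 75.8578 per 1000.
2015–19: 0.0902×5.876 + 0.1189×124.910 + 0.1868×136.018 + 0.1959×150.331 + 0.1556×127.326 + 0.2526×6.974 = 91.8056 per 1000.
Ratio = 75.8578 ÷ 91.8056 = 0.82629.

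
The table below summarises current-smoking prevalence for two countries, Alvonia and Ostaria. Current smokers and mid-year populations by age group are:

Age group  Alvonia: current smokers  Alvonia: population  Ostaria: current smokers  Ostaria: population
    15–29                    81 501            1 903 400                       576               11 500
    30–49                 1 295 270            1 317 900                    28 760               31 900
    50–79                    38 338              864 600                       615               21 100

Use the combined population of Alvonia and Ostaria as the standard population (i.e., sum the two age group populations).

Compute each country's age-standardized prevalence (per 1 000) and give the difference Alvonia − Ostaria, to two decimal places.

Age-specific rates per 1 000 for Alvonia: 42.819, 982.829, 44.342.
For Ostaria: 50.087, 901.567, 29.147.
Combined standard total = 4 150 400; weights = 0.4614, 0.3252, 0.2134.
Alvonia: 0.4614×42.819 + 0.3252×982.829 + 0.2134×44.342 = 348.8554 per 1 000.
Ostaria: 0.4614×50.087 + 0.3252×901.567 + 0.2134×29.147 = 322.5382 per 1 000.
Difference = 348.8554 − 322.5382 = 26.3171.

26.32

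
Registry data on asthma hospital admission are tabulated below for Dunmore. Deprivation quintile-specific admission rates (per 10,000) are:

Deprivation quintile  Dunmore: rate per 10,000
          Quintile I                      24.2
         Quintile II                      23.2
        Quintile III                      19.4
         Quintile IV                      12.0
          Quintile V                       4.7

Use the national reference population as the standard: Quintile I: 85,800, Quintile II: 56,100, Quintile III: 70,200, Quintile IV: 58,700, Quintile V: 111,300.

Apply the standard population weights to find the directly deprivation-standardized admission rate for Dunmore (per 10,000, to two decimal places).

15.62

Standard total = 382,100; weights = 0.2245, 0.1468, 0.1837, 0.1536, 0.2913.
Standardized rate: 0.2245×24.2 + 0.1468×23.2 + 0.1837×19.4 + 0.1536×12.0 + 0.2913×4.7 = 15.6170 per 10,000.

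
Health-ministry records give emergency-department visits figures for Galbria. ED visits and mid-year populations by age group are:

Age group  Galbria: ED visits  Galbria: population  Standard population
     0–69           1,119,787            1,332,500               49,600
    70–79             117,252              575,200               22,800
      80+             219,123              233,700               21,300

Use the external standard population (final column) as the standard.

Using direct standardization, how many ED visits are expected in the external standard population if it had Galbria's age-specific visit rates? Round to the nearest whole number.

Age-specific rates per 1,000 for Galbria: 840.365, 203.846, 937.625.
Expected ED visits = Σ (standard pop × age-specific rate ÷ 1,000)
= 49,600×840.365/1,000 + 22,800×203.846/1,000 + 21,300×937.625/1,000
= 41682.13 + 4647.68 + 19971.42 = 66301.22.

66301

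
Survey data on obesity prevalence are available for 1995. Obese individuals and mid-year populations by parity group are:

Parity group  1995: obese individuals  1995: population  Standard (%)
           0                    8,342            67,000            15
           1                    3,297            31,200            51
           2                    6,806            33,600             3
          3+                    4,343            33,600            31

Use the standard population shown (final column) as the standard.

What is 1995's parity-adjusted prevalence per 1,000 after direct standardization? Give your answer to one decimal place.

Parity-specific rates per 1,000 for 1995: 124.507, 105.673, 202.560, 129.256.
Standard weights: 0.15, 0.51, 0.03, 0.31.
Standardized rate: 0.1500×124.507 + 0.5100×105.673 + 0.0300×202.560 + 0.3100×129.256 = 118.7155 per 1,000.

118.7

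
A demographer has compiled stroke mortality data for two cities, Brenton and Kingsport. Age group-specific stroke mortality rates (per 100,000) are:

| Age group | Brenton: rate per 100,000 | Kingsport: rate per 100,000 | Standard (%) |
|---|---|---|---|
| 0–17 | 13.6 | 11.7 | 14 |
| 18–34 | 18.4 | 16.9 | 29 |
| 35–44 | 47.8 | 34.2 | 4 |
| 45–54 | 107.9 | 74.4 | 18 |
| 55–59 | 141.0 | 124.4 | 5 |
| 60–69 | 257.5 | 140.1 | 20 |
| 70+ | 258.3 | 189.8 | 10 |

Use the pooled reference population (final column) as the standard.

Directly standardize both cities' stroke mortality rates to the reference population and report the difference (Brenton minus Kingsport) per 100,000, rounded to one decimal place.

38.4

Standard weights: 0.14, 0.29, 0.04, 0.18, 0.05, 0.20, 0.10.
Brenton: 0.1400×13.6 + 0.2900×18.4 + 0.0400×47.8 + 0.1800×107.9 + 0.0500×141.0 + 0.2000×257.5 + 0.1000×258.3 = 112.9540 per 100,000.
Kingsport: 0.1400×11.7 + 0.2900×16.9 + 0.0400×34.2 + 0.1800×74.4 + 0.0500×124.4 + 0.2000×140.1 + 0.1000×189.8 = 74.5190 per 100,000.
Difference = 112.9540 − 74.5190 = 38.4350.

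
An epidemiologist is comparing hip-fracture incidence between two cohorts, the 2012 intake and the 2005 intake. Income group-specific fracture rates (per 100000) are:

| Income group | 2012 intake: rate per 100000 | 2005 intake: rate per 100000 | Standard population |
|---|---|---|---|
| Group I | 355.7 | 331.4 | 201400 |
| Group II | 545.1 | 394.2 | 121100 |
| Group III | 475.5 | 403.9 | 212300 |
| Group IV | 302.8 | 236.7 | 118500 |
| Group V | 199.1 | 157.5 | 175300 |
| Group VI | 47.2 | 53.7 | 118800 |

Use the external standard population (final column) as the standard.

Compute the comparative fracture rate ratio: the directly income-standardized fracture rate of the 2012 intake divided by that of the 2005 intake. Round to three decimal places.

1.201

Standard total = 947400; weights = 0.2126, 0.1278, 0.2241, 0.1251, 0.1850, 0.1254.
The 2012 intake: 0.2126×355.7 + 0.1278×545.1 + 0.2241×475.5 + 0.1251×302.8 + 0.1850×199.1 + 0.1254×47.2 = 332.4780 per 100000.
The 2005 intake: 0.2126×331.4 + 0.1278×394.2 + 0.2241×403.9 + 0.1251×236.7 + 0.1850×157.5 + 0.1254×53.7 = 276.8290 per 100000.
Ratio = 332.4780 ÷ 276.8290 = 1.20102.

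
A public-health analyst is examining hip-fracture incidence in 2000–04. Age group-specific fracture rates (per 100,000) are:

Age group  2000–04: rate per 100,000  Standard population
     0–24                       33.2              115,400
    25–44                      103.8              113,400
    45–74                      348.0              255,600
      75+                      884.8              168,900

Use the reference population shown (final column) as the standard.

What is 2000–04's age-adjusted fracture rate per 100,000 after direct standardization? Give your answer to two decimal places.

Standard total = 653,300; weights = 0.1766, 0.1736, 0.3912, 0.2585.
Standardized rate: 0.1766×33.2 + 0.1736×103.8 + 0.3912×348.0 + 0.2585×884.8 = 388.7857 per 100,000.

388.79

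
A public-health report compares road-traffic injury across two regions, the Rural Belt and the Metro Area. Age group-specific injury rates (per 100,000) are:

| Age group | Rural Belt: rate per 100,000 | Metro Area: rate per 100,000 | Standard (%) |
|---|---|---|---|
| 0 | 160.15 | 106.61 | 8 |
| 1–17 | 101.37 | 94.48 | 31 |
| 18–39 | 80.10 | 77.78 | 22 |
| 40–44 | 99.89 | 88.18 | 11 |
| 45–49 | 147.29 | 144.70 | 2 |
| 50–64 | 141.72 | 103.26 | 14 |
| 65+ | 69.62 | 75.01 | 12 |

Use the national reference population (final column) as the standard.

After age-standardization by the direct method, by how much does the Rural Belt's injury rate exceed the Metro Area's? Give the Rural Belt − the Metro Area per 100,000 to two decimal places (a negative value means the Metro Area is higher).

13.01

Standard weights: 0.08, 0.31, 0.22, 0.11, 0.02, 0.14, 0.12.
The Rural Belt: 0.0800×160.15 + 0.3100×101.37 + 0.2200×80.10 + 0.1100×99.89 + 0.0200×147.29 + 0.1400×141.72 + 0.1200×69.62 = 103.9876 per 100,000.
The Metro Area: 0.0800×106.61 + 0.3100×94.48 + 0.2200×77.78 + 0.1100×88.18 + 0.0200×144.70 + 0.1400×103.26 + 0.1200×75.01 = 90.9806 per 100,000.
Difference = 103.9876 − 90.9806 = 13.0070.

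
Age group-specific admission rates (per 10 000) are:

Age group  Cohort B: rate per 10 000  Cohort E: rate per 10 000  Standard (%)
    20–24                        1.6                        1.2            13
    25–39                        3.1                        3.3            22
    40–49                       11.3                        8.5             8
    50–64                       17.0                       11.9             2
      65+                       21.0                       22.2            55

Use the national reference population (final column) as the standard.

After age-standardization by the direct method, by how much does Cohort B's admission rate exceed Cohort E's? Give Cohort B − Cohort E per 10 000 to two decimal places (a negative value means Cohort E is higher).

Standard weights: 0.13, 0.22, 0.08, 0.02, 0.55.
Cohort B: 0.1300×1.6 + 0.2200×3.1 + 0.0800×11.3 + 0.0200×17.0 + 0.5500×21.0 = 13.6840 per 10 000.
Cohort E: 0.1300×1.2 + 0.2200×3.3 + 0.0800×8.5 + 0.0200×11.9 + 0.5500×22.2 = 14.0100 per 10 000.
Difference = 13.6840 − 14.0100 = -0.3260.

-0.33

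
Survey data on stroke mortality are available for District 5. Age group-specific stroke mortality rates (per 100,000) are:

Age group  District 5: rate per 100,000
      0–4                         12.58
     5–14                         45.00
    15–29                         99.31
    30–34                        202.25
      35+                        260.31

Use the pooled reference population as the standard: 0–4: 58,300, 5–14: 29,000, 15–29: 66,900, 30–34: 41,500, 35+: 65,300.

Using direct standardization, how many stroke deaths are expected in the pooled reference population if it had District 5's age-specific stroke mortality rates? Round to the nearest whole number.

341

Expected stroke deaths = Σ (standard pop × age-specific rate ÷ 100,000)
= 58,300×12.58/100,000 + 29,000×45.00/100,000 + 66,900×99.31/100,000 + 41,500×202.25/100,000 + 65,300×260.31/100,000
= 7.33 + 13.05 + 66.44 + 83.93 + 169.98 = 340.74.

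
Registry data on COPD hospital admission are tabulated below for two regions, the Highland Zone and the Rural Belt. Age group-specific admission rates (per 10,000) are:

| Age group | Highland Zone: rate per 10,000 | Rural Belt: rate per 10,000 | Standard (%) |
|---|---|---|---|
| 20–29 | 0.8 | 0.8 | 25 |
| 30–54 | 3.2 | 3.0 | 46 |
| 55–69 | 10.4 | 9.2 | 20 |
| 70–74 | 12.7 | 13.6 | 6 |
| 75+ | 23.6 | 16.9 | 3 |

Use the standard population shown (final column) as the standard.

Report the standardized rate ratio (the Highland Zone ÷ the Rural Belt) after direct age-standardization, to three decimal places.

1.101

Standard weights: 0.25, 0.46, 0.20, 0.06, 0.03.
The Highland Zone: 0.2500×0.8 + 0.4600×3.2 + 0.2000×10.4 + 0.0600×12.7 + 0.0300×23.6 = 5.2220 per 10,000.
The Rural Belt: 0.2500×0.8 + 0.4600×3.0 + 0.2000×9.2 + 0.0600×13.6 + 0.0300×16.9 = 4.7430 per 10,000.
Ratio = 5.2220 ÷ 4.7430 = 1.10099.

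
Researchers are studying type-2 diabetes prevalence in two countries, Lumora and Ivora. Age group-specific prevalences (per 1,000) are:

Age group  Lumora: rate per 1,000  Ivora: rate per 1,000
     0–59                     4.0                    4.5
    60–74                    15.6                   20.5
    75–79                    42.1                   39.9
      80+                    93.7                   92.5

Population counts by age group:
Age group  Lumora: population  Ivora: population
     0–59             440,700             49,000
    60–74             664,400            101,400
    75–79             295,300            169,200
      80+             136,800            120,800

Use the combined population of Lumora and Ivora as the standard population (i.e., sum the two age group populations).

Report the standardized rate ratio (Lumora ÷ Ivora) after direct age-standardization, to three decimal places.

0.956

Combined standard total = 1,977,600; weights = 0.2476, 0.3872, 0.2349, 0.1303.
Lumora: 0.2476×4.0 + 0.3872×15.6 + 0.2349×42.1 + 0.1303×93.7 = 29.1251 per 1,000.
Ivora: 0.2476×4.5 + 0.3872×20.5 + 0.2349×39.9 + 0.1303×92.5 = 30.4734 per 1,000.
Ratio = 29.1251 ÷ 30.4734 = 0.95576.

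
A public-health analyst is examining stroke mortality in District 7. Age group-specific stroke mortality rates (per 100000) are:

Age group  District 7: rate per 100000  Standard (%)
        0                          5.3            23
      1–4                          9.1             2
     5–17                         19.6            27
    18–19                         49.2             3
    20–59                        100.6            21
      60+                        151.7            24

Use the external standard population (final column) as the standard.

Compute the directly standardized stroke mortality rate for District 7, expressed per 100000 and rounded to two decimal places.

Standard weights: 0.23, 0.02, 0.27, 0.03, 0.21, 0.24.
Standardized rate: 0.2300×5.3 + 0.0200×9.1 + 0.2700×19.6 + 0.0300×49.2 + 0.2100×100.6 + 0.2400×151.7 = 65.7030 per 100000.

65.70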